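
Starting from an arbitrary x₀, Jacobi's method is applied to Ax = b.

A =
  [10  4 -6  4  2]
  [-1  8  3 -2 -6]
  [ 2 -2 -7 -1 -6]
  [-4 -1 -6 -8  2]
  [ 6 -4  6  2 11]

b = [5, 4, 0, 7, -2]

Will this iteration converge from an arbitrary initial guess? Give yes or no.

Split A = D + L + U, D = diag(10, 8, -7, -8, 11).
T_J = -D⁻¹(L+U): T[4,1] = -(-4)/(11) = +0.3636; T[4,4] = 0.
  T[0,:] = [+0.0000  -0.4000  +0.6000  -0.4000  -0.2000]
  T[1,:] = [+0.1250  +0.0000  -0.3750  +0.2500  +0.7500]
  T[2,:] = [+0.2857  -0.2857  +0.0000  -0.1429  -0.8571]
  T[3,:] = [-0.5000  -0.1250  -0.7500  +0.0000  +0.2500]
  T[4,:] = [-0.5455  +0.3636  -0.5455  -0.1818  +0.0000]
|eigenvalues of T|: 1.4170, 0.6752, 0.6182, 0.6182, 0.1958.
ρ(T) = max|λ| = 1.4170; 1.4170 > 1, so it fails to converge.

no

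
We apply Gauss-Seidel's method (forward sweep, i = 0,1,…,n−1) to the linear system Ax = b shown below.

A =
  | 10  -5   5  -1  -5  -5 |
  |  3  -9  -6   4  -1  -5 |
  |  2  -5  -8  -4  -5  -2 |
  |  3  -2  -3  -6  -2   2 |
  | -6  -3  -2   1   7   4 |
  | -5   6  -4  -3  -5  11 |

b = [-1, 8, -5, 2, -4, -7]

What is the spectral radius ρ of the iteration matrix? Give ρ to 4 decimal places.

1.3421

Diagonal D = diag(10, -9, -8, -6, 7, 11); L, U strict lower/upper.
T_GS = -(D+L)⁻¹U: row 0 first, T[0,3] = -(-1)/(10) = +0.1000; later rows by forward substitution.
  T[0,:] = [+0.0000, +0.5000, -0.5000, +0.1000, +0.5000, +0.5000]
  T[1,:] = [+0.0000, +0.1667, -0.8333, +0.4778, +0.0556, -0.3889]
  T[2,:] = [+0.0000, +0.0208, +0.3958, -0.7736, -0.5347, +0.1181]
  T[3,:] = [+0.0000, +0.1840, -0.1701, +0.2775, +0.1655, +0.6539]
  T[4,:] = [+0.0000, +0.4797, -0.6483, +0.0298, +0.2760, -0.3692]
  T[5,:] = [+0.0000, +0.4122, +0.0301, -0.4072, +0.1731, +0.4928]
|eigenvalues of T|: 1.3421, 0.7477, 0.7477, 0.1387, 0.1387, 0.0000.
ρ(T) = max|λ| = 1.3421; 1.3421 > 1, so it fails to converge.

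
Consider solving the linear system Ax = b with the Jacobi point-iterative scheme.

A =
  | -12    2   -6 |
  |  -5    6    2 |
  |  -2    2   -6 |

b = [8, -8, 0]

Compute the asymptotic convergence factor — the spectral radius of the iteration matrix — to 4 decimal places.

A = D + L + U where D = diag(-12, 6, -6).
Jacobi T = -D⁻¹(L+U): T[1,2] = -(2)/(6) = -0.3333; T[1,1] = 0.
  T[0,:] = [+0.0000 +0.1667 -0.5000]
  T[1,:] = [+0.8333 +0.0000 -0.3333]
  T[2,:] = [-0.3333 +0.3333 +0.0000]
moduli |λ_i(T)| = 0.6227, 0.4397, 0.4397.
spectral radius ρ = 0.6227; 0.6227 < 1, so it converges for any x₀.

0.6227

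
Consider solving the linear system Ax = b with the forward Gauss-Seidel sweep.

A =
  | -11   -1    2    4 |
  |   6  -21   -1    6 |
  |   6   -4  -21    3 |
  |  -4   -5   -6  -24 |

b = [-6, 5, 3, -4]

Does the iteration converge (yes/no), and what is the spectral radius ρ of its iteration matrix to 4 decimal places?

yes, ρ = 0.2034

Let D = diag(-11, -21, -21, -24); L, U the strict triangles.
Gauss-Seidel: T = -(D+L)⁻¹U, row 0 first, T[0,1] = -(-1)/(-11) = -0.0909; later rows by forward substitution.
  T[0,:] = [+0.0000 -0.0909 +0.1818 +0.3636]
  T[1,:] = [+0.0000 -0.0260 +0.0043 +0.3896]
  T[2,:] = [+0.0000 -0.0210 +0.0511 +0.1725]
  T[3,:] = [+0.0000 +0.0258 -0.0440 -0.1849]
moduli |λ_i(T)| = 0.2034, 0.0225, 0.0225, 0.0000.
ρ(T) = max|λ| = 0.2034; 0.2034 < 1, so it converges for any x₀.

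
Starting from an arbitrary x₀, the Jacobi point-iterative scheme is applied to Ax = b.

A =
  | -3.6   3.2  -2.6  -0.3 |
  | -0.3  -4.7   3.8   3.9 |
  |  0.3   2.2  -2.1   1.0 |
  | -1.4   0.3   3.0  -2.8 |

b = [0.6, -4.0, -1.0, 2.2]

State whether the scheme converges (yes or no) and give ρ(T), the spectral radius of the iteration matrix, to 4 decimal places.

no, ρ = 1.4450

Let D = diag(-3.6, -4.7, -2.1, -2.8); L, U the strict triangles.
T_J = -D⁻¹(L+U): T[3,2] = -(3)/(-2.8) = +1.0714; T[3,3] = 0.
  T[0,:] = [+0.0000, +0.8889, -0.7222, -0.0833]
  T[1,:] = [-0.0638, +0.0000, +0.8085, +0.8298]
  T[2,:] = [+0.1429, +1.0476, +0.0000, +0.4762]
  T[3,:] = [-0.5000, +0.1071, +1.0714, +0.0000]
|roots of det(T-λI)|: 1.4450, 0.7661, 0.4900, 0.4900.
spectral radius ρ = 1.4450; 1.4450 > 1, so it fails to converge.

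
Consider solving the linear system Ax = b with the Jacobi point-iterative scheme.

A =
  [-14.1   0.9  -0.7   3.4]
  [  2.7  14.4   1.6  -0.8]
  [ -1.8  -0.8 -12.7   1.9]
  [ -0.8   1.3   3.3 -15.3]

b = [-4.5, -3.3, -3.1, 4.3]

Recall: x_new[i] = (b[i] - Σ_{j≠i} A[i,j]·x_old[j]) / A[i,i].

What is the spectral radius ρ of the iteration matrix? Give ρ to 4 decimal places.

0.2940

A = D + L + U where D = diag(-14.1, 14.4, -12.7, -15.3).
T_J = -D⁻¹(L+U): T[3,1] = -(1.3)/(-15.3) = +0.0850; T[3,3] = 0.
  T[0,:] = [+0.0000 +0.0638 -0.0496 +0.2411]
  T[1,:] = [-0.1875 +0.0000 -0.1111 +0.0556]
  T[2,:] = [-0.1417 -0.0630 +0.0000 +0.1496]
  T[3,:] = [-0.0523 +0.0850 +0.2157 +0.0000]
eigenvalue magnitudes: 0.2940, 0.1971, 0.1971, 0.1256.
ρ = 0.2940; 0.2940 < 1 ⇒ converges.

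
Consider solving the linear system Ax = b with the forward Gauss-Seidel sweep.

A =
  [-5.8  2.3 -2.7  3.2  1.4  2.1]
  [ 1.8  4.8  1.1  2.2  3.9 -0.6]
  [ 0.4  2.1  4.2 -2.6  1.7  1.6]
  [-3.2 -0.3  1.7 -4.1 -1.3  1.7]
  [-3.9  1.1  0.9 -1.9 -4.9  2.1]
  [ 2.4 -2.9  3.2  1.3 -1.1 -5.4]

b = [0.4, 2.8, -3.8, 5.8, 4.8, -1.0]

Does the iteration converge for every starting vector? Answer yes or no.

Write A = D+L+U with D = diag(-5.8, 4.8, 4.2, -4.1, -4.9, -5.4).
Gauss-Seidel: T = -(D+L)⁻¹U, row 0 first, T[0,1] = -(2.3)/(-5.8) = +0.3966; later rows by forward substitution.
  T[0,:] = [+0.0000 +0.3966 -0.4655 +0.5517 +0.2414 +0.3621]
  T[1,:] = [+0.0000 -0.1487 -0.0546 -0.6652 -0.9030 -0.0108]
  T[2,:] = [+0.0000 +0.0366 +0.0716 +0.8991 +0.0238 -0.4100]
  T[3,:] = [+0.0000 -0.2835 +0.3970 -0.0091 -0.4295 -0.0372]
  T[4,:] = [+0.0000 -0.2324 +0.2175 -0.4198 -0.2239 +0.0771]
  T[5,:] = [+0.0000 +0.2569 -0.0838 +1.2186 +0.5485 -0.1009]
|roots of det(T-λI)|: 1.2956, 0.4305, 0.3211, 0.2194, 0.0865, 0.0000.
spectral radius ρ = 1.2956; 1.2956 > 1 ⇒ diverges.

no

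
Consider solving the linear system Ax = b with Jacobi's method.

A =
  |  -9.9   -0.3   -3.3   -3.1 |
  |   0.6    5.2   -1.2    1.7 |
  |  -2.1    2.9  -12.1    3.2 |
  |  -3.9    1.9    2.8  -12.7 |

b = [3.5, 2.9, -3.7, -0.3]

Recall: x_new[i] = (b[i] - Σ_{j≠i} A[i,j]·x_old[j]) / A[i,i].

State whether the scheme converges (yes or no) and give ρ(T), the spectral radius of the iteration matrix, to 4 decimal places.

yes, ρ = 0.5345

Diagonal D = diag(-9.9, 5.2, -12.1, -12.7); L, U strict lower/upper.
Jacobi T = -D⁻¹(L+U): T[3,0] = -(-3.9)/(-12.7) = -0.3071; T[3,3] = 0.
  T[0,:] = [+0.0000 -0.0303 -0.3333 -0.3131]
  T[1,:] = [-0.1154 +0.0000 +0.2308 -0.3269]
  T[2,:] = [-0.1736 +0.2397 +0.0000 +0.2645]
  T[3,:] = [-0.3071 +0.1496 +0.2205 +0.0000]
|roots of det(T-λI)|: 0.5345, 0.3402, 0.3402, 0.0844.
spectral radius ρ = 0.5345; 0.5345 < 1: convergent.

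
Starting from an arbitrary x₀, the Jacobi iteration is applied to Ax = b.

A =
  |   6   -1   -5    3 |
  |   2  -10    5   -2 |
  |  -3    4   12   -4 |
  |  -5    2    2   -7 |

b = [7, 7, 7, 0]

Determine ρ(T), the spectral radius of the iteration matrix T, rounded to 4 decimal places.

Diagonal D = diag(6, -10, 12, -7); L, U strict lower/upper.
T_J = -D⁻¹(L+U): T[2,0] = -(-3)/(12) = +0.2500; T[2,2] = 0.
  T[0,:] = [+0.0000, +0.1667, +0.8333, -0.5000]
  T[1,:] = [+0.2000, +0.0000, +0.5000, -0.2000]
  T[2,:] = [+0.2500, -0.3333, +0.0000, +0.3333]
  T[3,:] = [-0.7143, +0.2857, +0.2857, +0.0000]
moduli |λ_i(T)| = 0.8551, 0.4443, 0.4443, 0.0823.
ρ = 0.8551; 0.8551 < 1, so it converges for any x₀.

0.8551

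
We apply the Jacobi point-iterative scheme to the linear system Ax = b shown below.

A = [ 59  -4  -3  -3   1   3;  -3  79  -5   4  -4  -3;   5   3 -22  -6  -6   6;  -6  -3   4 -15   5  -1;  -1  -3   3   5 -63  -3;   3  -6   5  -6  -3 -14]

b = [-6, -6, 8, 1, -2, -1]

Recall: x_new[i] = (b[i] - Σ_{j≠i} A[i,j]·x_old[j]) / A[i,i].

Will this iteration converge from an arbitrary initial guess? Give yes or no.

Diagonal D = diag(59, 79, -22, -15, -63, -14); L, U strict lower/upper.
Jacobi: T = -D⁻¹(L+U), T[5,2] = -(5)/(-14) = +0.3571; T[5,5] = 0.
  T[0,:] = [+0.0000 +0.0678 +0.0508 +0.0508 -0.0169 -0.0508]
  T[1,:] = [+0.0380 +0.0000 +0.0633 -0.0506 +0.0506 +0.0380]
  T[2,:] = [+0.2273 +0.1364 +0.0000 -0.2727 -0.2727 +0.2727]
  T[3,:] = [-0.4000 -0.2000 +0.2667 +0.0000 +0.3333 -0.0667]
  T[4,:] = [-0.0159 -0.0476 +0.0476 +0.0794 +0.0000 -0.0476]
  T[5,:] = [+0.2143 -0.4286 +0.3571 -0.4286 -0.2143 +0.0000]
|eigenvalues of T|: 0.3605, 0.2568, 0.2568, 0.2091, 0.1142, 0.1142.
spectral radius ρ = 0.3605; 0.3605 < 1, so it converges for any x₀.

yes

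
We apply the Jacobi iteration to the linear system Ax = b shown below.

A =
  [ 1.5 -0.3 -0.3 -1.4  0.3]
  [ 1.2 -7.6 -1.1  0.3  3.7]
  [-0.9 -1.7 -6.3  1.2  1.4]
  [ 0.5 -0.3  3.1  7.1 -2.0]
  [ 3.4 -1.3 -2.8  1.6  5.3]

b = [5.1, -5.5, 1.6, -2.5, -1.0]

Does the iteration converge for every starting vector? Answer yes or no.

yes

Split A = D + L + U, D = diag(1.5, -7.6, -6.3, 7.1, 5.3).
T_J = -D⁻¹(L+U): T[2,3] = -(1.2)/(-6.3) = +0.1905; T[2,2] = 0.
  T[0,:] = [+0.0000 +0.2000 +0.2000 +0.9333 -0.2000]
  T[1,:] = [+0.1579 +0.0000 -0.1447 +0.0395 +0.4868]
  T[2,:] = [-0.1429 -0.2698 +0.0000 +0.1905 +0.2222]
  T[3,:] = [-0.0704 +0.0423 -0.4366 +0.0000 +0.2817]
  T[4,:] = [-0.6415 +0.2453 +0.5283 -0.3019 +0.0000]
|eigenvalues of T|: 0.8262, 0.5376, 0.5376, 0.4938, 0.4938.
ρ = 0.8262; 0.8262 < 1 ⇒ converges.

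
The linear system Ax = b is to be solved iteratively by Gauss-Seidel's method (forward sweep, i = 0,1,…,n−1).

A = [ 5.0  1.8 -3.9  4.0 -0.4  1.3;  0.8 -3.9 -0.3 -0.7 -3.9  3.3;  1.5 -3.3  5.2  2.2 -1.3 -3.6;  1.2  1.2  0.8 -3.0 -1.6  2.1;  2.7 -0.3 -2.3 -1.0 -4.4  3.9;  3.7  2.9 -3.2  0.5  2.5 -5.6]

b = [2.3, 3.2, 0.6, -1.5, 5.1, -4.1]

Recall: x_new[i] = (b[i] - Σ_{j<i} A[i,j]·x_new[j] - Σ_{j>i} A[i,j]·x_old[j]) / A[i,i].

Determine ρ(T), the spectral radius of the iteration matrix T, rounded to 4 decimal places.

1.1613

Write A = D+L+U with D = diag(5, -3.9, 5.2, -3, -4.4, -5.6).
GS T = -(D+L)⁻¹U: row 0 first, T[0,2] = -(-3.9)/(5) = +0.7800; later rows by forward substitution.
  T[0,:] = [+0.0000 -0.3600 +0.7800 -0.8000 +0.0800 -0.2600]
  T[1,:] = [+0.0000 -0.0738 +0.0831 -0.3436 -0.9836 +0.7928]
  T[2,:] = [+0.0000 +0.0570 -0.1723 -0.4104 -0.3973 +1.2704]
  T[3,:] = [+0.0000 -0.1583 +0.2993 -0.5669 -1.0007 +1.2519]
  T[4,:] = [+0.0000 -0.2097 +0.4950 -0.1241 +0.5513 -0.2759]
  T[5,:] = [+0.0000 -0.4164 +0.9045 -0.5780 -0.0727 -0.4986]
|roots of det(T-λI)|: 1.1613, 0.7159, 0.5798, 0.5798, 0.0131, 0.0000.
ρ = 1.1613; 1.1613 > 1 ⇒ diverges.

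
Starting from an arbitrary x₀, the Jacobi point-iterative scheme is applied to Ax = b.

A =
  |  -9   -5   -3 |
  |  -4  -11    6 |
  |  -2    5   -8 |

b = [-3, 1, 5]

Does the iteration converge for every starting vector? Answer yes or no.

yes

Write A = D+L+U with D = diag(-9, -11, -8).
Jacobi T = -D⁻¹(L+U): T[2,1] = -(5)/(-8) = +0.6250; T[2,2] = 0.
  T[0,:] = [+0.0000, -0.5556, -0.3333]
  T[1,:] = [-0.3636, +0.0000, +0.5455]
  T[2,:] = [-0.2500, +0.6250, +0.0000]
|λ(T)| sorted: 0.8922, 0.6170, 0.2752.
spectral radius ρ = 0.8922; 0.8922 < 1: convergent.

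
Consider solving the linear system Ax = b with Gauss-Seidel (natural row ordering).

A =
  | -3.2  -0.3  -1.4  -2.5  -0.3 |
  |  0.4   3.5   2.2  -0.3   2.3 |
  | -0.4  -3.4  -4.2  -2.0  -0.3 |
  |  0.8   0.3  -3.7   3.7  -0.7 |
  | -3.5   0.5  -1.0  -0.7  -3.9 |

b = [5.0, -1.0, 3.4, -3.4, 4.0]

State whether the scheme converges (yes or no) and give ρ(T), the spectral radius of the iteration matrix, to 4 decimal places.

A = D + L + U where D = diag(-3.2, 3.5, -4.2, 3.7, -3.9).
T_GS = -(D+L)⁻¹U: row 0 first, T[0,4] = -(-0.3)/(-3.2) = -0.0938; later rows by forward substitution.
  T[0,:] = [+0.0000 -0.0938 -0.4375 -0.7813 -0.0938]
  T[1,:] = [+0.0000 +0.0107 -0.5786 +0.1750 -0.6464]
  T[2,:] = [+0.0000 +0.0003 +0.5100 -0.5435 +0.4608]
  T[3,:] = [+0.0000 +0.0197 +0.6515 -0.3887 +0.7227]
  T[4,:] = [+0.0000 +0.0819 +0.0707 +0.9327 -0.2466]
eigenvalue magnitudes: 0.8901, 0.4530, 0.2804, 0.0421, 0.0000.
ρ(T) = max|λ| = 0.8901; 0.8901 < 1 ⇒ converges.

yes, ρ = 0.8901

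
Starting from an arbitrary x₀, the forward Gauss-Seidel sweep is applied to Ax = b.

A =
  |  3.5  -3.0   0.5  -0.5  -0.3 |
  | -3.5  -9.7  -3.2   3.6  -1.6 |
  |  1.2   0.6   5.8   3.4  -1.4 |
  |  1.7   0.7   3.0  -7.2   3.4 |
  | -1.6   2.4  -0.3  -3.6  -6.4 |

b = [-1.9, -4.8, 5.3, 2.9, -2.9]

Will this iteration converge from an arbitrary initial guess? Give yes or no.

yes

Write A = D+L+U with D = diag(3.5, -9.7, 5.8, -7.2, -6.4).
T_GS = -(D+L)⁻¹U: row 0 first, T[0,3] = -(-0.5)/(3.5) = +0.1429; later rows by forward substitution.
  T[0,:] = [+0.0000, +0.8571, -0.1429, +0.1429, +0.0857]
  T[1,:] = [+0.0000, -0.3093, -0.2784, +0.3196, -0.1959]
  T[2,:] = [+0.0000, -0.1453, +0.0584, -0.6488, +0.2439]
  T[3,:] = [+0.0000, +0.1118, -0.0365, -0.2055, +0.5750]
  T[4,:] = [+0.0000, -0.3863, -0.0509, +0.2302, -0.4298]
eigenvalue magnitudes: 0.8269, 0.4412, 0.2316, 0.2316, 0.0000.
ρ = 0.8269; 0.8269 < 1, so it converges for any x₀.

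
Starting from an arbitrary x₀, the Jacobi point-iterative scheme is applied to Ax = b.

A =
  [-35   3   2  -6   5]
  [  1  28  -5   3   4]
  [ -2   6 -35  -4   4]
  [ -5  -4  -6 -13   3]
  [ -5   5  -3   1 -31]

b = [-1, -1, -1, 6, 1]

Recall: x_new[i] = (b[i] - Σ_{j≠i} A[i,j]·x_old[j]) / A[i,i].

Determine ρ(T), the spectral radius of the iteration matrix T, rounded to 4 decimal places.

Diagonal D = diag(-35, 28, -35, -13, -31); L, U strict lower/upper.
Jacobi: T = -D⁻¹(L+U), T[2,4] = -(4)/(-35) = +0.1143; T[2,2] = 0.
  T[0,:] = [+0.0000, +0.0857, +0.0571, -0.1714, +0.1429]
  T[1,:] = [-0.0357, +0.0000, +0.1786, -0.1071, -0.1429]
  T[2,:] = [-0.0571, +0.1714, +0.0000, -0.1143, +0.1143]
  T[3,:] = [-0.3846, -0.3077, -0.4615, +0.0000, +0.2308]
  T[4,:] = [-0.1613, +0.1613, -0.0968, +0.0323, +0.0000]
eigenvalue magnitudes: 0.4538, 0.3337, 0.1966, 0.1966, 0.0087.
ρ = 0.4538; 0.4538 < 1: convergent.

0.4538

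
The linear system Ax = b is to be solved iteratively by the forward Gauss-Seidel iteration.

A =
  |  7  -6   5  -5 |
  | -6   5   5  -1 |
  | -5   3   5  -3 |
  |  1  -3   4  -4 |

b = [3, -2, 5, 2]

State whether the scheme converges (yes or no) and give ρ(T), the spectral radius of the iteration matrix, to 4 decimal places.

Let D = diag(7, 5, 5, -4); L, U the strict triangles.
T_GS = -(D+L)⁻¹U: row 0 first, T[0,3] = -(-5)/(7) = +0.7143; later rows by forward substitution.
  T[0,:] = [+0.0000, +0.8571, -0.7143, +0.7143]
  T[1,:] = [+0.0000, +1.0286, -1.8571, +1.0571]
  T[2,:] = [+0.0000, +0.2400, +0.4000, +0.6800]
  T[3,:] = [+0.0000, -0.3171, +1.6143, +0.0657]
|eigenvalues of T|: 1.2648, 0.4536, 0.2241, 0.0000.
ρ = 1.2648; 1.2648 > 1, so it fails to converge.

no, ρ = 1.2648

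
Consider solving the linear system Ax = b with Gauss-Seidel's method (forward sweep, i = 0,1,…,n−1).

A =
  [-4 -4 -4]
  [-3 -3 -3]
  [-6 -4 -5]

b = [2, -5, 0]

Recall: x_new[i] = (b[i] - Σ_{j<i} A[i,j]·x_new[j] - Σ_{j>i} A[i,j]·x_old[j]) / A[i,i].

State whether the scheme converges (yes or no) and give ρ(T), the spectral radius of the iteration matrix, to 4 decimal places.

Split A = D + L + U, D = diag(-4, -3, -5).
T_GS = -(D+L)⁻¹U: row 0 first, T[0,1] = -(-4)/(-4) = -1.0000; later rows by forward substitution.
  T[0,:] = [+0.0000  -1.0000  -1.0000]
  T[1,:] = [+0.0000  +1.0000  +0.0000]
  T[2,:] = [+0.0000  +0.4000  +1.2000]
|eigenvalues of T|: 1.2000, 1.0000, 0.0000.
ρ = 1.2000; 1.2000 > 1 ⇒ diverges.

no, ρ = 1.2000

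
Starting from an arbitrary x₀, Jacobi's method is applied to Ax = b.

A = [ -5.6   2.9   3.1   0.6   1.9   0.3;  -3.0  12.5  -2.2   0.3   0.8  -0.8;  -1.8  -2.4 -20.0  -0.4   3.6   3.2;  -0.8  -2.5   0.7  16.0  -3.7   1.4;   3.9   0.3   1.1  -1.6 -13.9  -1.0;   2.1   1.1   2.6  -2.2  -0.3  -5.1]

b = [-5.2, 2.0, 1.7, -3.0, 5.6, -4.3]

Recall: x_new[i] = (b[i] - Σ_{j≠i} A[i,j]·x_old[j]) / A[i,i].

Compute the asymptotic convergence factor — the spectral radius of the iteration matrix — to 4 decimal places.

0.5221

Let D = diag(-5.6, 12.5, -20, 16, -13.9, -5.1); L, U the strict triangles.
T_J = -D⁻¹(L+U): T[3,0] = -(-0.8)/(16) = +0.0500; T[3,3] = 0.
  T[0,:] = [+0.0000  +0.5179  +0.5536  +0.1071  +0.3393  +0.0536]
  T[1,:] = [+0.2400  +0.0000  +0.1760  -0.0240  -0.0640  +0.0640]
  T[2,:] = [-0.0900  -0.1200  +0.0000  -0.0200  +0.1800  +0.1600]
  T[3,:] = [+0.0500  +0.1562  -0.0437  +0.0000  +0.2313  -0.0875]
  T[4,:] = [+0.2806  +0.0216  +0.0791  -0.1151  +0.0000  -0.0719]
  T[5,:] = [+0.4118  +0.2157  +0.5098  -0.4314  -0.0588  +0.0000]
|λ(T)| sorted: 0.5221, 0.3467, 0.3079, 0.3016, 0.3016, 0.0507.
ρ = 0.5221; 0.5221 < 1: convergent.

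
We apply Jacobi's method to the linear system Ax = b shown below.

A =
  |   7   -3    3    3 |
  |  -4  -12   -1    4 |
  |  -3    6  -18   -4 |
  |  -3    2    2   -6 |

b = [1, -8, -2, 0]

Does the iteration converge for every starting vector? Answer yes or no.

yes

Let D = diag(7, -12, -18, -6); L, U the strict triangles.
T_J = -D⁻¹(L+U): T[0,1] = -(-3)/(7) = +0.4286; T[0,0] = 0.
  T[0,:] = [+0.0000 +0.4286 -0.4286 -0.4286]
  T[1,:] = [-0.3333 +0.0000 -0.0833 +0.3333]
  T[2,:] = [-0.1667 +0.3333 +0.0000 -0.2222]
  T[3,:] = [-0.5000 +0.3333 +0.3333 +0.0000]
|eigenvalues of T|: 0.5089, 0.2776, 0.2776, 0.0675.
ρ(T) = max|λ| = 0.5089; 0.5089 < 1: convergent.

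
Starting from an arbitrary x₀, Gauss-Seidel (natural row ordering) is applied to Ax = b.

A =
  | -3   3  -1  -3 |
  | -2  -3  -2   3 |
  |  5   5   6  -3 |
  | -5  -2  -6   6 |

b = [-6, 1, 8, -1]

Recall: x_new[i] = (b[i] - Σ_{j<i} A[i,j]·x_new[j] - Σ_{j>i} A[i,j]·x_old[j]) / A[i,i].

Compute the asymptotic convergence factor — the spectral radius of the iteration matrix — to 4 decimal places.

Write A = D+L+U with D = diag(-3, -3, 6, 6).
Gauss-Seidel: T = -(D+L)⁻¹U, row 0 first, T[0,3] = -(-3)/(-3) = -1.0000; later rows by forward substitution.
  T[0,:] = [+0.0000 +1.0000 -0.3333 -1.0000]
  T[1,:] = [+0.0000 -0.6667 -0.4444 +1.6667]
  T[2,:] = [+0.0000 -0.2778 +0.6481 -0.0556]
  T[3,:] = [+0.0000 +0.3333 +0.2222 -0.3333]
eigenvalue magnitudes: 1.3302, 0.6637, 0.3146, 0.0000.
ρ = 1.3302; 1.3302 > 1 ⇒ diverges.

1.3302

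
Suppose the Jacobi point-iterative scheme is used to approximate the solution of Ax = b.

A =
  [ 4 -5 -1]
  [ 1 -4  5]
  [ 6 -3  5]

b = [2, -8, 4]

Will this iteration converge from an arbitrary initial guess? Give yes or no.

no

Diagonal D = diag(4, -4, 5); L, U strict lower/upper.
T_J = -D⁻¹(L+U): T[0,2] = -(-1)/(4) = +0.2500; T[0,0] = 0.
  T[0,:] = [+0.0000, +1.2500, +0.2500]
  T[1,:] = [+0.2500, +0.0000, +1.2500]
  T[2,:] = [-1.2000, +0.6000, +0.0000]
moduli |λ_i(T)| = 1.4307, 1.1333, 1.1333.
spectral radius ρ = 1.4307; 1.4307 > 1, so it fails to converge.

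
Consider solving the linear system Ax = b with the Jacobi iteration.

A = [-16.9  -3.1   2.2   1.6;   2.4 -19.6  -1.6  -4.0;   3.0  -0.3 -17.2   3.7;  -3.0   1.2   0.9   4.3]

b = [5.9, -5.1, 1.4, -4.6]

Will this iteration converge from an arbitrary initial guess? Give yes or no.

Diagonal D = diag(-16.9, -19.6, -17.2, 4.3); L, U strict lower/upper.
T_J = -D⁻¹(L+U): T[1,0] = -(2.4)/(-19.6) = +0.1224; T[1,1] = 0.
  T[0,:] = [+0.0000, -0.1834, +0.1302, +0.0947]
  T[1,:] = [+0.1224, +0.0000, -0.0816, -0.2041]
  T[2,:] = [+0.1744, -0.0174, +0.0000, +0.2151]
  T[3,:] = [+0.6977, -0.2791, -0.2093, +0.0000]
|λ(T)| sorted: 0.4216, 0.3384, 0.3384, 0.0359.
ρ = 0.4216; 0.4216 < 1: convergent.

yes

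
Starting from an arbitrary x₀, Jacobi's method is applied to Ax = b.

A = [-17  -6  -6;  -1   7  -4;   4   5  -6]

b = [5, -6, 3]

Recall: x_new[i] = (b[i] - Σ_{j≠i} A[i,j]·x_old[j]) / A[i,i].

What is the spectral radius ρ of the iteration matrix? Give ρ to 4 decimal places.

Split A = D + L + U, D = diag(-17, 7, -6).
T_J = -D⁻¹(L+U): T[0,2] = -(-6)/(-17) = -0.3529; T[0,0] = 0.
  T[0,:] = [+0.0000  -0.3529  -0.3529]
  T[1,:] = [+0.1429  +0.0000  +0.5714]
  T[2,:] = [+0.6667  +0.8333  +0.0000]
moduli |λ_i(T)| = 0.6729, 0.5121, 0.5121.
ρ = 0.6729; 0.6729 < 1 ⇒ converges.

0.6729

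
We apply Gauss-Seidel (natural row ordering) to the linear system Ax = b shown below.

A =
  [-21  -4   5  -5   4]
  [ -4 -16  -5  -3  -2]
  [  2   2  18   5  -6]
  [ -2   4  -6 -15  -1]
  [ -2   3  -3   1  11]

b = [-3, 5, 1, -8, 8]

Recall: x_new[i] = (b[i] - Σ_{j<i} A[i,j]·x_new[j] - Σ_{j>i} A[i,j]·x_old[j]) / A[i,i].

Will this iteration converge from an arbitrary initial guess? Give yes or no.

yes

Let D = diag(-21, -16, 18, -15, 11); L, U the strict triangles.
T_GS = -(D+L)⁻¹U: row 0 first, T[0,4] = -(4)/(-21) = +0.1905; later rows by forward substitution.
  T[0,:] = [+0.0000, -0.1905, +0.2381, -0.2381, +0.1905]
  T[1,:] = [+0.0000, +0.0476, -0.3720, -0.1280, -0.1726]
  T[2,:] = [+0.0000, +0.0159, +0.0149, -0.2371, +0.3313]
  T[3,:] = [+0.0000, +0.0317, -0.1369, +0.0925, -0.2706]
  T[4,:] = [+0.0000, -0.0462, +0.1613, -0.0815, +0.1967]
moduli |λ_i(T)| = 0.5152, 0.1031, 0.1031, 0.0366, 0.0000.
ρ(T) = max|λ| = 0.5152; 0.5152 < 1: convergent.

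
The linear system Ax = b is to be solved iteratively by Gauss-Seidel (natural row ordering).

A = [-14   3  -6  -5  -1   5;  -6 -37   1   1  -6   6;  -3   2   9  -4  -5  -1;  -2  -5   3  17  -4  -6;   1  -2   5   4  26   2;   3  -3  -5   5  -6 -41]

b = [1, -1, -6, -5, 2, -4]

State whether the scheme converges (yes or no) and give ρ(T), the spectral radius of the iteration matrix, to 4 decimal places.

Let D = diag(-14, -37, 9, 17, 26, -41); L, U the strict triangles.
T_GS = -(D+L)⁻¹U: row 0 first, T[0,5] = -(5)/(-14) = +0.3571; later rows by forward substitution.
  T[0,:] = [+0.0000 +0.2143 -0.4286 -0.3571 -0.0714 +0.3571]
  T[1,:] = [+0.0000 -0.0347 +0.0965 +0.0849 -0.1506 +0.1042]
  T[2,:] = [+0.0000 +0.0792 -0.1643 +0.3065 +0.5652 +0.2070]
  T[3,:] = [+0.0000 +0.0010 +0.0070 -0.0711 +0.0829 +0.3891]
  T[4,:] = [+0.0000 -0.0263 +0.0544 -0.0277 -0.1303 -0.1823]
  T[5,:] = [+0.0000 +0.0125 -0.0255 -0.0743 -0.0340 +0.0674]
|eigenvalues of T|: 0.3454, 0.1399, 0.1399, 0.0552, 0.0091, 0.0000.
ρ = 0.3454; 0.3454 < 1, so it converges for any x₀.

yes, ρ = 0.3454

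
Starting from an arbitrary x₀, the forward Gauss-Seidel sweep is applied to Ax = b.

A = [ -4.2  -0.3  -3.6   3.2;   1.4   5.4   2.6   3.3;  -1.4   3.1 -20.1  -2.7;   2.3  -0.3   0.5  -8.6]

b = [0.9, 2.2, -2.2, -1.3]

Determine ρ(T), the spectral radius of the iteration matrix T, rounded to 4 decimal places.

0.4199

A = D + L + U where D = diag(-4.2, 5.4, -20.1, -8.6).
GS T = -(D+L)⁻¹U: row 0 first, T[0,2] = -(-3.6)/(-4.2) = -0.8571; later rows by forward substitution.
  T[0,:] = [+0.0000  -0.0714  -0.8571  +0.7619]
  T[1,:] = [+0.0000  +0.0185  -0.2593  -0.8086]
  T[2,:] = [+0.0000  +0.0078  +0.0197  -0.3121]
  T[3,:] = [+0.0000  -0.0193  -0.2190  +0.2138]
|eigenvalues of T|: 0.4199, 0.1838, 0.0160, 0.0000.
ρ(T) = max|λ| = 0.4199; 0.4199 < 1: convergent.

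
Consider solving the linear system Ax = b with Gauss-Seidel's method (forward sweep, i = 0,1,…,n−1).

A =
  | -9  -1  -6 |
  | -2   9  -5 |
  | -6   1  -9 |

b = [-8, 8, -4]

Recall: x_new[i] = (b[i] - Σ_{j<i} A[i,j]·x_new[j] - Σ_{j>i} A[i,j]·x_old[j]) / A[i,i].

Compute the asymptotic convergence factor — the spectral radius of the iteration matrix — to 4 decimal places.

0.5411

Split A = D + L + U, D = diag(-9, 9, -9).
Gauss-Seidel: T = -(D+L)⁻¹U, row 0 first, T[0,1] = -(-1)/(-9) = -0.1111; later rows by forward substitution.
  T[0,:] = [+0.0000  -0.1111  -0.6667]
  T[1,:] = [+0.0000  -0.0247  +0.4074]
  T[2,:] = [+0.0000  +0.0713  +0.4897]
|eigenvalues of T|: 0.5411, 0.0761, 0.0000.
spectral radius ρ = 0.5411; 0.5411 < 1 ⇒ converges.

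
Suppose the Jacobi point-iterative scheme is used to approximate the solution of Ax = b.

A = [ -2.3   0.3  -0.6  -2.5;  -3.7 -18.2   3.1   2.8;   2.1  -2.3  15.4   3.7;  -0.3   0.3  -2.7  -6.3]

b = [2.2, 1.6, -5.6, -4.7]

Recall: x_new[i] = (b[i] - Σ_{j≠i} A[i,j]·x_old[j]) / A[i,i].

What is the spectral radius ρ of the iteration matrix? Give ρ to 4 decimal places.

Write A = D+L+U with D = diag(-2.3, -18.2, 15.4, -6.3).
Jacobi T = -D⁻¹(L+U): T[0,1] = -(0.3)/(-2.3) = +0.1304; T[0,0] = 0.
  T[0,:] = [+0.0000, +0.1304, -0.2609, -1.0870]
  T[1,:] = [-0.2033, +0.0000, +0.1703, +0.1538]
  T[2,:] = [-0.1364, +0.1494, +0.0000, -0.2403]
  T[3,:] = [-0.0476, +0.0476, -0.4286, +0.0000]
|roots of det(T-λI)|: 0.5283, 0.4041, 0.4041, 0.1238.
ρ(T) = max|λ| = 0.5283; 0.5283 < 1: convergent.

0.5283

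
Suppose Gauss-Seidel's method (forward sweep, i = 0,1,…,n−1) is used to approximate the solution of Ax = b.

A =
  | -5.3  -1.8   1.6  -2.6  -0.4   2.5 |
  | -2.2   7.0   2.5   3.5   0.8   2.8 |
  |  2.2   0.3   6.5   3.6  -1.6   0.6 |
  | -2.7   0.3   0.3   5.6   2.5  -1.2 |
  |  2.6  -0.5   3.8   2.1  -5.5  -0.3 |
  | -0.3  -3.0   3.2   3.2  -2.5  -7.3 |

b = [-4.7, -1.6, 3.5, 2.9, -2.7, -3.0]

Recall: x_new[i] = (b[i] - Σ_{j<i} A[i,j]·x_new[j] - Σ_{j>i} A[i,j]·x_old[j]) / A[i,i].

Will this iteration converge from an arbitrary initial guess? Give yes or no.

yes

Let D = diag(-5.3, 7, 6.5, 5.6, -5.5, -7.3); L, U the strict triangles.
Gauss-Seidel: T = -(D+L)⁻¹U, row 0 first, T[0,4] = -(-0.4)/(-5.3) = -0.0755; later rows by forward substitution.
  T[0,:] = [+0.0000  -0.3396  +0.3019  -0.4906  -0.0755  +0.4717]
  T[1,:] = [+0.0000  -0.1067  -0.2623  -0.6542  -0.1380  -0.2518]
  T[2,:] = [+0.0000  +0.1199  -0.0901  -0.3576  +0.2781  -0.2403]
  T[3,:] = [+0.0000  -0.1645  +0.1644  -0.1823  -0.4903  +0.4681]
  T[4,:] = [+0.0000  -0.1308  +0.1671  -0.4891  -0.0182  +0.2040]
  T[5,:] = [+0.0000  +0.0831  +0.0707  +0.2198  -0.0270  +0.1140]
|λ(T)| sorted: 0.8604, 0.4490, 0.2555, 0.2555, 0.0027, 0.0000.
ρ(T) = max|λ| = 0.8604; 0.8604 < 1 ⇒ converges.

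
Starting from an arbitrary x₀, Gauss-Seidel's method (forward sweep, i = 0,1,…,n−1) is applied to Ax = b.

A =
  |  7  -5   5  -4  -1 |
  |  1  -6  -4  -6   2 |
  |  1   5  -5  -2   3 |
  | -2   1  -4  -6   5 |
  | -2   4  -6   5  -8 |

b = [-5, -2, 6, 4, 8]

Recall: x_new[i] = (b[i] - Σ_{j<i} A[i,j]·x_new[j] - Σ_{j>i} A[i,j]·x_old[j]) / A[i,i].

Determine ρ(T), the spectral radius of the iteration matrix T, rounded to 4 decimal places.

1.1536

A = D + L + U where D = diag(7, -6, -5, -6, -8).
Gauss-Seidel: T = -(D+L)⁻¹U, row 0 first, T[0,1] = -(-5)/(7) = +0.7143; later rows by forward substitution.
  T[0,:] = [+0.0000, +0.7143, -0.7143, +0.5714, +0.1429]
  T[1,:] = [+0.0000, +0.1190, -0.7857, -0.9048, +0.3571]
  T[2,:] = [+0.0000, +0.2619, -0.9286, -1.1905, +0.9857]
  T[3,:] = [+0.0000, -0.3929, +0.7262, +0.4524, +0.1881]
  T[4,:] = [+0.0000, -0.5610, +0.9360, +0.5804, -0.4789]
moduli |λ_i(T)| = 1.1536, 0.3451, 0.3451, 0.2888, 0.0000.
ρ(T) = max|λ| = 1.1536; 1.1536 > 1, so it fails to converge.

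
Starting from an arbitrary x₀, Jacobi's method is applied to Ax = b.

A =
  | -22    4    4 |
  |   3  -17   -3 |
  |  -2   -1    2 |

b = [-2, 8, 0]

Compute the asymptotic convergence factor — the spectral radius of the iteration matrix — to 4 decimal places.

Let D = diag(-22, -17, 2); L, U the strict triangles.
Jacobi: T = -D⁻¹(L+U), T[2,0] = -(-2)/(2) = +1.0000; T[2,2] = 0.
  T[0,:] = [+0.0000  +0.1818  +0.1818]
  T[1,:] = [+0.1765  +0.0000  -0.1765]
  T[2,:] = [+1.0000  +0.5000  +0.0000]
|roots of det(T-λI)|: 0.4064, 0.2457, 0.1607.
spectral radius ρ = 0.4064; 0.4064 < 1 ⇒ converges.

0.4064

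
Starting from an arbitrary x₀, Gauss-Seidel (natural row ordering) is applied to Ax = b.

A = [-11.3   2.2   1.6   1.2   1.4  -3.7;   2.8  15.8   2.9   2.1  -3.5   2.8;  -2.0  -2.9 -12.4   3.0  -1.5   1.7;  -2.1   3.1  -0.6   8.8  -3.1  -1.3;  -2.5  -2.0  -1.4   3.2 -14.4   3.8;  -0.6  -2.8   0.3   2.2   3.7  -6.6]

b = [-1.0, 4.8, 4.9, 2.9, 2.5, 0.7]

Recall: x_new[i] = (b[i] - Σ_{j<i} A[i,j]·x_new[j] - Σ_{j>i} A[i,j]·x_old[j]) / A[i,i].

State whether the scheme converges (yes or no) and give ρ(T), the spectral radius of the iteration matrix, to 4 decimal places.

yes, ρ = 0.5155

Diagonal D = diag(-11.3, 15.8, -12.4, 8.8, -14.4, -6.6); L, U strict lower/upper.
T_GS = -(D+L)⁻¹U: row 0 first, T[0,1] = -(2.2)/(-11.3) = +0.1947; later rows by forward substitution.
  T[0,:] = [+0.0000  +0.1947  +0.1416  +0.1062  +0.1239  -0.3274]
  T[1,:] = [+0.0000  -0.0345  -0.2086  -0.1517  +0.1996  -0.1192]
  T[2,:] = [+0.0000  -0.0233  +0.0260  +0.2603  -0.1876  +0.2178]
  T[3,:] = [+0.0000  +0.0570  +0.1091  +0.0965  +0.2987  +0.1264]
  T[4,:] = [+0.0000  -0.0141  +0.0261  -0.0012  +0.0354  +0.3442]
  T[5,:] = [+0.0000  +0.0070  +0.1278  +0.0980  +0.0150  +0.3253]
|eigenvalues of T|: 0.5155, 0.2030, 0.2030, 0.1911, 0.0180, 0.0000.
ρ(T) = max|λ| = 0.5155; 0.5155 < 1 ⇒ converges.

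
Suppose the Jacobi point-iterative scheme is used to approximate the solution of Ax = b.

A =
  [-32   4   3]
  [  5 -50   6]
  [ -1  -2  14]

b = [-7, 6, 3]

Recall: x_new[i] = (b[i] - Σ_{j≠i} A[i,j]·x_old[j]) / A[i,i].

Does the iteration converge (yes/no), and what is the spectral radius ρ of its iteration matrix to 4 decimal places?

Split A = D + L + U, D = diag(-32, -50, 14).
T_J = -D⁻¹(L+U): T[2,0] = -(-1)/(14) = +0.0714; T[2,2] = 0.
  T[0,:] = [+0.0000, +0.1250, +0.0938]
  T[1,:] = [+0.1000, +0.0000, +0.1200]
  T[2,:] = [+0.0714, +0.1429, +0.0000]
|eigenvalues of T|: 0.2177, 0.1368, 0.0809.
ρ(T) = max|λ| = 0.2177; 0.2177 < 1 ⇒ converges.

yes, ρ = 0.2177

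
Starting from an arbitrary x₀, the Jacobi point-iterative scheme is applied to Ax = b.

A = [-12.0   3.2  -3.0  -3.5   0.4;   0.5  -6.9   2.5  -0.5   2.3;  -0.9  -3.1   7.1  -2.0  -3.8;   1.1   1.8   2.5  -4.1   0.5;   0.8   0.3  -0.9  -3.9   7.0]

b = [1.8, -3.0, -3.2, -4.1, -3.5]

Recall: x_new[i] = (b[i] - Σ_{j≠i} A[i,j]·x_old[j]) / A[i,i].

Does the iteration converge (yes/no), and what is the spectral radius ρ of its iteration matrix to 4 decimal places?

yes, ρ = 0.8891

Write A = D+L+U with D = diag(-12, -6.9, 7.1, -4.1, 7).
T_J = -D⁻¹(L+U): T[4,1] = -(0.3)/(7) = -0.0429; T[4,4] = 0.
  T[0,:] = [+0.0000  +0.2667  -0.2500  -0.2917  +0.0333]
  T[1,:] = [+0.0725  +0.0000  +0.3623  -0.0725  +0.3333]
  T[2,:] = [+0.1268  +0.4366  +0.0000  +0.2817  +0.5352]
  T[3,:] = [+0.2683  +0.4390  +0.6098  +0.0000  +0.1220]
  T[4,:] = [-0.1143  -0.0429  +0.1286  +0.5571  +0.0000]
eigenvalue magnitudes: 0.8891, 0.4663, 0.4663, 0.4151, 0.1592.
ρ = 0.8891; 0.8891 < 1: convergent.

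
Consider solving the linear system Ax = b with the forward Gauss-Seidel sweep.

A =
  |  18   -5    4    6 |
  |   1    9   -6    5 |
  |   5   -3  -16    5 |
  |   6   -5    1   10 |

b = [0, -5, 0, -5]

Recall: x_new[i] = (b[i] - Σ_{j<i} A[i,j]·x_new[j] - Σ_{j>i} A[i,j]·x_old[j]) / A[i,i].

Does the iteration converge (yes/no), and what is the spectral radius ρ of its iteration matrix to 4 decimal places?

Let D = diag(18, 9, -16, 10); L, U the strict triangles.
Gauss-Seidel: T = -(D+L)⁻¹U, row 0 first, T[0,3] = -(6)/(18) = -0.3333; later rows by forward substitution.
  T[0,:] = [+0.0000  +0.2778  -0.2222  -0.3333]
  T[1,:] = [+0.0000  -0.0309  +0.6914  -0.5185]
  T[2,:] = [+0.0000  +0.0926  -0.1991  +0.3056]
  T[3,:] = [+0.0000  -0.1914  +0.4989  -0.0898]
|roots of det(T-λI)|: 0.7600, 0.2727, 0.1675, 0.0000.
spectral radius ρ = 0.7600; 0.7600 < 1, so it converges for any x₀.

yes, ρ = 0.7600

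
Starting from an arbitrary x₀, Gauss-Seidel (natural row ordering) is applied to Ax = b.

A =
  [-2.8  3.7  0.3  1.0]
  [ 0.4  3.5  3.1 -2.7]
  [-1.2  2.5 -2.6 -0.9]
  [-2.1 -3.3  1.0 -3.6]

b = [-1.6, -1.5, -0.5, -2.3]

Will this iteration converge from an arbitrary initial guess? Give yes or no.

no

Write A = D+L+U with D = diag(-2.8, 3.5, -2.6, -3.6).
T_GS = -(D+L)⁻¹U: row 0 first, T[0,2] = -(0.3)/(-2.8) = +0.1071; later rows by forward substitution.
  T[0,:] = [+0.0000, +1.3214, +0.1071, +0.3571]
  T[1,:] = [+0.0000, -0.1510, -0.8980, +0.7306]
  T[2,:] = [+0.0000, -0.7551, -0.9129, +0.1915]
  T[3,:] = [+0.0000, -0.8421, +0.5071, -0.8249]
|λ(T)| sorted: 1.3976, 0.4112, 0.4112, 0.0000.
ρ = 1.3976; 1.3976 > 1: divergent.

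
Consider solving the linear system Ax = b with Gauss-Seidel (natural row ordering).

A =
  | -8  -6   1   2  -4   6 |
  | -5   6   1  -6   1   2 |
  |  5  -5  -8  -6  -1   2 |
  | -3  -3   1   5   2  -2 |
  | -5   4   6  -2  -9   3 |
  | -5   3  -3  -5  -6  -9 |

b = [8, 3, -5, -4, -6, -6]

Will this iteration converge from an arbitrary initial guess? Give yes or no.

no

A = D + L + U where D = diag(-8, 6, -8, 5, -9, -9).
T_GS = -(D+L)⁻¹U: row 0 first, T[0,2] = -(1)/(-8) = +0.1250; later rows by forward substitution.
  T[0,:] = [+0.0000, -0.7500, +0.1250, +0.2500, -0.5000, +0.7500]
  T[1,:] = [+0.0000, -0.6250, -0.0625, +1.2083, -0.5833, +0.2917]
  T[2,:] = [+0.0000, -0.0781, +0.1172, -1.3490, -0.0729, +0.5365]
  T[3,:] = [+0.0000, -0.8094, +0.0141, +1.1448, -1.0354, +0.9177]
  T[4,:] = [+0.0000, +0.2667, -0.0222, -0.7556, +0.2000, +0.2000]
  T[5,:] = [+0.0000, +0.5062, -0.1223, +0.5813, +0.5495, -1.1414]
moduli |λ_i(T)| = 1.4942, 1.2006, 0.2563, 0.1860, 0.0812, 0.0000.
ρ = 1.4942; 1.4942 > 1: divergent.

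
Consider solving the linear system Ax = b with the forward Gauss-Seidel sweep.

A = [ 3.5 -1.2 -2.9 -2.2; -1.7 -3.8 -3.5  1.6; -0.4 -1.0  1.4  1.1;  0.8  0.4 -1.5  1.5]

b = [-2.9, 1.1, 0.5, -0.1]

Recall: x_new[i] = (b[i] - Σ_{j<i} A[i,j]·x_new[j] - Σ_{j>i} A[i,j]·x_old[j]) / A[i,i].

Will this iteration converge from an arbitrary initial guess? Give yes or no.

Write A = D+L+U with D = diag(3.5, -3.8, 1.4, 1.5).
Gauss-Seidel: T = -(D+L)⁻¹U, row 0 first, T[0,1] = -(-1.2)/(3.5) = +0.3429; later rows by forward substitution.
  T[0,:] = [+0.0000  +0.3429  +0.8286  +0.6286]
  T[1,:] = [+0.0000  -0.1534  -1.2917  +0.1398]
  T[2,:] = [+0.0000  -0.0116  -0.6859  -0.5062]
  T[3,:] = [+0.0000  -0.1536  -0.7834  -0.8788]
|roots of det(T-λI)|: 1.4716, 0.2999, 0.2999, 0.0000.
ρ = 1.4716; 1.4716 > 1, so it fails to converge.

no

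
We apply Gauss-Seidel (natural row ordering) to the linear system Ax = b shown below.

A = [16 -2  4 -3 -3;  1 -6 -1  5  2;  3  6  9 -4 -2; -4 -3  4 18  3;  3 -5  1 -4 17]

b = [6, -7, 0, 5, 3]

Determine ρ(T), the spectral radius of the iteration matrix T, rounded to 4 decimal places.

0.5194

Write A = D+L+U with D = diag(16, -6, 9, 18, 17).
T_GS = -(D+L)⁻¹U: row 0 first, T[0,1] = -(-2)/(16) = +0.1250; later rows by forward substitution.
  T[0,:] = [+0.0000  +0.1250  -0.2500  +0.1875  +0.1875]
  T[1,:] = [+0.0000  +0.0208  -0.2083  +0.8646  +0.3646]
  T[2,:] = [+0.0000  -0.0556  +0.2222  -0.1944  -0.0833]
  T[3,:] = [+0.0000  +0.0436  -0.1397  +0.2290  -0.0457]
  T[4,:] = [+0.0000  -0.0024  -0.0631  +0.2865  +0.0683]
eigenvalue magnitudes: 0.5194, 0.1204, 0.1204, 0.0362, 0.0000.
ρ = 0.5194; 0.5194 < 1, so it converges for any x₀.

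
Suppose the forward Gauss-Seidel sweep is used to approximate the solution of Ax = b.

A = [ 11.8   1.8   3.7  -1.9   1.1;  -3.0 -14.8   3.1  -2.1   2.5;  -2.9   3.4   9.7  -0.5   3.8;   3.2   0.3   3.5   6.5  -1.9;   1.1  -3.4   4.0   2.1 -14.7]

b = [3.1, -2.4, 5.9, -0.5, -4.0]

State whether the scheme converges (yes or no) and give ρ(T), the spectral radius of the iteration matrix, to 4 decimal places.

yes, ρ = 0.5045

Split A = D + L + U, D = diag(11.8, -14.8, 9.7, 6.5, -14.7).
Gauss-Seidel: T = -(D+L)⁻¹U, row 0 first, T[0,1] = -(1.8)/(11.8) = -0.1525; later rows by forward substitution.
  T[0,:] = [+0.0000, -0.1525, -0.3136, +0.1610, -0.0932]
  T[1,:] = [+0.0000, +0.0309, +0.2730, -0.1745, +0.1878]
  T[2,:] = [+0.0000, -0.0564, -0.1894, +0.1609, -0.4855]
  T[3,:] = [+0.0000, +0.1041, +0.2438, -0.1578, +0.5909]
  T[4,:] = [+0.0000, -0.0191, -0.1033, +0.0736, -0.0981]
eigenvalue magnitudes: 0.5045, 0.0807, 0.0348, 0.0254, 0.0000.
ρ = 0.5045; 0.5045 < 1 ⇒ converges.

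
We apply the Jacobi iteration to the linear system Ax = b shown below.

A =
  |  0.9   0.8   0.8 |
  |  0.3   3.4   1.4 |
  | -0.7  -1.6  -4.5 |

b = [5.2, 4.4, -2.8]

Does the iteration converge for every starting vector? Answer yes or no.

yes

Split A = D + L + U, D = diag(0.9, 3.4, -4.5).
Jacobi: T = -D⁻¹(L+U), T[2,1] = -(-1.6)/(-4.5) = -0.3556; T[2,2] = 0.
  T[0,:] = [+0.0000, -0.8889, -0.8889]
  T[1,:] = [-0.0882, +0.0000, -0.4118]
  T[2,:] = [-0.1556, -0.3556, +0.0000]
|λ(T)| sorted: 0.6964, 0.3490, 0.3490.
ρ = 0.6964; 0.6964 < 1 ⇒ converges.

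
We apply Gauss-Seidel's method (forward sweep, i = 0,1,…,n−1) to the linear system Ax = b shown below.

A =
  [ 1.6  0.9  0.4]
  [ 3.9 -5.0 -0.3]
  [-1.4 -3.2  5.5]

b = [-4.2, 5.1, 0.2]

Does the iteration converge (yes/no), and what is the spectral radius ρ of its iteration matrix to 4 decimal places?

Write A = D+L+U with D = diag(1.6, -5, 5.5).
T_GS = -(D+L)⁻¹U: row 0 first, T[0,1] = -(0.9)/(1.6) = -0.5625; later rows by forward substitution.
  T[0,:] = [+0.0000  -0.5625  -0.2500]
  T[1,:] = [+0.0000  -0.4387  -0.2550]
  T[2,:] = [+0.0000  -0.3985  -0.2120]
eigenvalue magnitudes: 0.6637, 0.0129, 0.0000.
ρ(T) = max|λ| = 0.6637; 0.6637 < 1: convergent.

yes, ρ = 0.6637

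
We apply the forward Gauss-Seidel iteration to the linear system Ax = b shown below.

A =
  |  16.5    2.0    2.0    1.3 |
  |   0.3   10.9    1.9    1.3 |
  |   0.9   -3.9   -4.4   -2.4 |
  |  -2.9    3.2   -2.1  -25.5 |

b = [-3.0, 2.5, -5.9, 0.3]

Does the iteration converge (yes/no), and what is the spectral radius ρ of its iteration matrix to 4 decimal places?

Split A = D + L + U, D = diag(16.5, 10.9, -4.4, -25.5).
T_GS = -(D+L)⁻¹U: row 0 first, T[0,3] = -(1.3)/(16.5) = -0.0788; later rows by forward substitution.
  T[0,:] = [+0.0000  -0.1212  -0.1212  -0.0788]
  T[1,:] = [+0.0000  +0.0033  -0.1710  -0.1171]
  T[2,:] = [+0.0000  -0.0278  +0.1268  -0.4578]
  T[3,:] = [+0.0000  +0.0165  -0.0181  +0.0320]
eigenvalue magnitudes: 0.2191, 0.0773, 0.0773, 0.0000.
spectral radius ρ = 0.2191; 0.2191 < 1: convergent.

yes, ρ = 0.2191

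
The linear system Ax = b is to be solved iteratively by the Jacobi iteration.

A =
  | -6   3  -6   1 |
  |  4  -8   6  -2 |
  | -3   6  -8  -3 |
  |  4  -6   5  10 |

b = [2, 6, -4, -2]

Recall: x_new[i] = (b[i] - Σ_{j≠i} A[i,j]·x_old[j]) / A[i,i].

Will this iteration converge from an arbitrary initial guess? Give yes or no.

no

Split A = D + L + U, D = diag(-6, -8, -8, 10).
T_J = -D⁻¹(L+U): T[2,3] = -(-3)/(-8) = -0.3750; T[2,2] = 0.
  T[0,:] = [+0.0000, +0.5000, -1.0000, +0.1667]
  T[1,:] = [+0.5000, +0.0000, +0.7500, -0.2500]
  T[2,:] = [-0.3750, +0.7500, +0.0000, -0.3750]
  T[3,:] = [-0.4000, +0.6000, -0.5000, +0.0000]
|eigenvalues of T|: 1.2905, 0.6024, 0.6024, 0.1235.
spectral radius ρ = 1.2905; 1.2905 > 1: divergent.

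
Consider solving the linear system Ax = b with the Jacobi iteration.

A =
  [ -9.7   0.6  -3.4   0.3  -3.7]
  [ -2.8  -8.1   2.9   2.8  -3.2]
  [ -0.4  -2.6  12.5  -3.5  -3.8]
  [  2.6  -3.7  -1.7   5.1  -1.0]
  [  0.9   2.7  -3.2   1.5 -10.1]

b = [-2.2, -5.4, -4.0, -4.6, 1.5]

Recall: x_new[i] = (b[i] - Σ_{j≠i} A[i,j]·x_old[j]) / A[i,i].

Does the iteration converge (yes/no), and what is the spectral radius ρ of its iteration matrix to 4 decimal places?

yes, ρ = 0.8253

A = D + L + U where D = diag(-9.7, -8.1, 12.5, 5.1, -10.1).
T_J = -D⁻¹(L+U): T[1,3] = -(2.8)/(-8.1) = +0.3457; T[1,1] = 0.
  T[0,:] = [+0.0000  +0.0619  -0.3505  +0.0309  -0.3814]
  T[1,:] = [-0.3457  +0.0000  +0.3580  +0.3457  -0.3951]
  T[2,:] = [+0.0320  +0.2080  +0.0000  +0.2800  +0.3040]
  T[3,:] = [-0.5098  +0.7255  +0.3333  +0.0000  +0.1961]
  T[4,:] = [+0.0891  +0.2673  -0.3168  +0.1485  +0.0000]
|eigenvalues of T|: 0.8253, 0.5866, 0.5866, 0.4961, 0.0347.
ρ = 0.8253; 0.8253 < 1 ⇒ converges.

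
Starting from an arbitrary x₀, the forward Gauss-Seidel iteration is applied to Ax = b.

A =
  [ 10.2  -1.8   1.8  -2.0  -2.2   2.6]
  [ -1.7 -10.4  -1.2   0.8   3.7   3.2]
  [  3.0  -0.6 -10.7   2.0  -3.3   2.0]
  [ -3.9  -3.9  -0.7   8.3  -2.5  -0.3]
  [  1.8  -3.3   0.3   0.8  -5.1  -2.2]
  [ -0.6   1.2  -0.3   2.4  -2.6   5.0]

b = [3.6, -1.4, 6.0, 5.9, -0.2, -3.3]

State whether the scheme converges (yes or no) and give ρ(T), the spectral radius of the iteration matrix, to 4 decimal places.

yes, ρ = 0.9032

Split A = D + L + U, D = diag(10.2, -10.4, -10.7, 8.3, -5.1, 5).
T_GS = -(D+L)⁻¹U: row 0 first, T[0,3] = -(-2)/(10.2) = +0.1961; later rows by forward substitution.
  T[0,:] = [+0.0000 +0.1765 -0.1765 +0.1961 +0.2157 -0.2549]
  T[1,:] = [+0.0000 -0.0288 -0.0865 +0.0449 +0.3205 +0.3494]
  T[2,:] = [+0.0000 +0.0511 -0.0446 +0.2394 -0.2659 +0.0959]
  T[3,:] = [+0.0000 +0.0737 -0.1273 +0.1334 +0.5307 +0.0886]
  T[4,:] = [+0.0000 +0.0955 -0.0289 +0.0752 -0.0637 -0.7279]
  T[5,:] = [+0.0000 +0.0455 +0.0430 +0.0022 -0.3548 -0.5297]
|eigenvalues of T|: 0.9032, 0.3736, 0.0577, 0.0552, 0.0552, 0.0000.
ρ(T) = max|λ| = 0.9032; 0.9032 < 1, so it converges for any x₀.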